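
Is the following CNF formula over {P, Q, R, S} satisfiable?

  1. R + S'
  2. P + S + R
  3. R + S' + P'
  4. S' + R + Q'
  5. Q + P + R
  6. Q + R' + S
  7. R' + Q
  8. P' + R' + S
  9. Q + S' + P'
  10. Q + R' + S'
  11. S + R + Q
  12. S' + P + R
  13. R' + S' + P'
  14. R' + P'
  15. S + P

Yes

Branch on R: set R = 1.
The clause (Q) is unit, so Q = 1.
The clause (P') is unit, so P = 0.
The clause (S) is unit, so S = 1.
Every clause now holds.
A satisfying assignment: P: 0, Q: 1, R: 1, S: 1.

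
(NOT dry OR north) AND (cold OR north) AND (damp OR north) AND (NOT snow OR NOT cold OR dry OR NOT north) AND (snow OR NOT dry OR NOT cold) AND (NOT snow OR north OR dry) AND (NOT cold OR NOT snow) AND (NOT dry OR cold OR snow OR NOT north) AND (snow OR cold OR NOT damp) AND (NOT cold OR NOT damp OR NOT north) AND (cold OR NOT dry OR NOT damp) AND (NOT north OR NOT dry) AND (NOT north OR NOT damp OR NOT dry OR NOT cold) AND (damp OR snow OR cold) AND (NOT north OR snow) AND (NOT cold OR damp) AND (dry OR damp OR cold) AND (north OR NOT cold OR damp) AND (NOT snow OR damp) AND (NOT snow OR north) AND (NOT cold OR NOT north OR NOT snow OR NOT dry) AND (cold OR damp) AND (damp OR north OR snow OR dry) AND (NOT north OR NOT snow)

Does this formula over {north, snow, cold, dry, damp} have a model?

Yes

Suppose dry = false.
Suppose cold = true.
Unit clause (NOT snow) forces snow = false.
Unit clause (NOT north) forces north = false.
Unit clause (damp) forces damp = true.
All clauses are satisfied.
A satisfying assignment: north: false; snow: false; cold: true; dry: false; damp: true.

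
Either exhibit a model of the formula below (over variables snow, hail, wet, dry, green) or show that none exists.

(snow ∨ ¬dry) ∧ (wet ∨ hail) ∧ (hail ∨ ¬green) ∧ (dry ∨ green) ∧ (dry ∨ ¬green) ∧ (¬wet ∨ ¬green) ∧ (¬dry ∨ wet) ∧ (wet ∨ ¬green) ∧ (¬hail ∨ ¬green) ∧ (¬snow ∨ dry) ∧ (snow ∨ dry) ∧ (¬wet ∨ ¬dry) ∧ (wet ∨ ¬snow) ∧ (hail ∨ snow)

UNSATISFIABLE

Suppose snow = True.
From the singleton clause (dry), dry = True.
From the singleton clause (wet), wet = True.
But (¬wet) is also a unit clause — contradiction.
Backtrack on snow: now try snow = False.
From the singleton clause (¬dry), dry = False.
But (dry) is also a unit clause — contradiction.
Both values of snow lead to a conflict.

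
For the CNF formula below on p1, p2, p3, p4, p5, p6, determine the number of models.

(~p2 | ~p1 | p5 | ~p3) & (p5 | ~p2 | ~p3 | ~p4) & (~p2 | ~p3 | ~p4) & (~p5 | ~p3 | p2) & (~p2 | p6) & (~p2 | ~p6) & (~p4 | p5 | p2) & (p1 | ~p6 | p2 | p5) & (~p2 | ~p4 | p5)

There are 2^6 = 64 truth assignments over (p1, p2, p3, p4, p5, p6).
Split on p5. With p5 = 1, the clauses containing p5 are satisfied and ~p5 drops from the rest; 8 of the 2^5 = 32 assignments to the other variables satisfy what remains.
With p5 = 0, by the same count on the reduced clause set, 6 assignments work.
(One model: p1=F, p2=F, p3=F, p4=F, p5=F, p6=F.)
Total: 8 + 6 = 14.

14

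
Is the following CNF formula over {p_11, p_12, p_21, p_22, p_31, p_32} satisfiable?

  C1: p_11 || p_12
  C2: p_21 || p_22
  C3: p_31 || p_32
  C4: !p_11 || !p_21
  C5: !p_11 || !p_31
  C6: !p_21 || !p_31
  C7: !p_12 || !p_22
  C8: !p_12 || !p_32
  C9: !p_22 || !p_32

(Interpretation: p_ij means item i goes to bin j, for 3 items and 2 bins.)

Unsatisfiable

Branch on p_11: set p_11 = true.
(!p_21) alone gives p_21 = false.
(p_22) alone gives p_22 = true.
(!p_31) alone gives p_31 = false.
(p_32) alone gives p_32 = true.
But (!p_32) is also a unit clause — contradiction.
That branch fails; take p_11 = false instead.
(p_12) alone gives p_12 = true.
(!p_22) alone gives p_22 = false.
(p_21) alone gives p_21 = true.
(!p_31) alone gives p_31 = false.
(p_32) alone gives p_32 = true.
But (!p_32) is also a unit clause — contradiction.
Either choice for p_11 ends in contradiction.
No assignment satisfies every clause.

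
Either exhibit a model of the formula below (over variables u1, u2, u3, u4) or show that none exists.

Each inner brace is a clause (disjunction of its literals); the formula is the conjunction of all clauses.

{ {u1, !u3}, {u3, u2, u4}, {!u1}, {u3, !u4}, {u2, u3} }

u1=false; u2=true; u3=false; u4=false

From the singleton clause (!u1), u1 = false.
From the singleton clause (!u3), u3 = false.
From the singleton clause (!u4), u4 = false.
From the singleton clause (u2), u2 = true.
All clauses are satisfied.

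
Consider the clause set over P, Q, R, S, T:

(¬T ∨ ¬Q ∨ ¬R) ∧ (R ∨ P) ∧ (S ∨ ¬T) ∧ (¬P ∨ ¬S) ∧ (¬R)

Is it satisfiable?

Yes, satisfiable

Unit clause (¬R) forces R = False.
Unit clause (P) forces P = True.
Unit clause (¬S) forces S = False.
Unit clause (¬T) forces T = False.
All clauses hold; Q can take either value.
A satisfying assignment: P ↦ True, Q ↦ True, R ↦ False, S ↦ False, T ↦ False.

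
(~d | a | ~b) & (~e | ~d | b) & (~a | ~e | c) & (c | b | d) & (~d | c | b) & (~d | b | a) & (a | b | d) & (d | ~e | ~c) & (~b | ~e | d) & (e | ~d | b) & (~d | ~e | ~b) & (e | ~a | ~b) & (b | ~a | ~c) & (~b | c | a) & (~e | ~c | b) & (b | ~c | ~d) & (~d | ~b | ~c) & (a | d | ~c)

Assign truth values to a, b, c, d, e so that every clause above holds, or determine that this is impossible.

Case d = 0:
Case c = 1:
The clause (~e) is unit, so e = 0.
The clause (a) is unit, so a = 1.
The clause (~b) is unit, so b = 0.
Now (b) is unsatisfied and unit — conflict.
That branch fails; take c = 0 instead.
The clause (b) is unit, so b = 1.
The clause (~e) is unit, so e = 0.
The clause (~a) is unit, so a = 0.
Now (a) is unsatisfied and unit — conflict.
Neither c = 1 nor c = 0 works.
That branch fails; take d = 1 instead.
Case a = 1:
Case e = 0:
The clause (b) is unit, so b = 1.
Now (~b) is unsatisfied and unit — conflict.
That branch fails; take e = 1 instead.
The clause (b) is unit, so b = 1.
Now (~b) is unsatisfied and unit — conflict.
Neither e = 1 nor e = 0 works.
That branch fails; take a = 0 instead.
The clause (~b) is unit, so b = 0.
Now (b) is unsatisfied and unit — conflict.
Neither a = 1 nor a = 0 works.
Neither d = 1 nor d = 0 works.

UNSATISFIABLE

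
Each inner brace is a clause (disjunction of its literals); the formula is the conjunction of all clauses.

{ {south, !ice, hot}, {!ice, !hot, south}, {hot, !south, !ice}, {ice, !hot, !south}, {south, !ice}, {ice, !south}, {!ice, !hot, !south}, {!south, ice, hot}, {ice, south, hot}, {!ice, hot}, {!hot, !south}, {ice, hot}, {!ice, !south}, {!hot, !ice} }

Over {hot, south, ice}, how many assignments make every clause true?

1

There are 2^3 = 8 truth assignments over (hot, south, ice).
Check each against the 14 clauses (columns in the order hot, south, ice):
  F F F  ✗ fails (ice || south || hot)
  F F T  ✗ fails (south || !ice || hot)
  F T F  ✗ fails (ice || !south)
  F T T  ✗ fails (hot || !south || !ice)
  T F F  ✓ satisfies all
  T F T  ✗ fails (!ice || !hot || south)
  T T F  ✗ fails (ice || !hot || !south)
  T T T  ✗ fails (!ice || !hot || !south)
1 of the 8 rows is a model.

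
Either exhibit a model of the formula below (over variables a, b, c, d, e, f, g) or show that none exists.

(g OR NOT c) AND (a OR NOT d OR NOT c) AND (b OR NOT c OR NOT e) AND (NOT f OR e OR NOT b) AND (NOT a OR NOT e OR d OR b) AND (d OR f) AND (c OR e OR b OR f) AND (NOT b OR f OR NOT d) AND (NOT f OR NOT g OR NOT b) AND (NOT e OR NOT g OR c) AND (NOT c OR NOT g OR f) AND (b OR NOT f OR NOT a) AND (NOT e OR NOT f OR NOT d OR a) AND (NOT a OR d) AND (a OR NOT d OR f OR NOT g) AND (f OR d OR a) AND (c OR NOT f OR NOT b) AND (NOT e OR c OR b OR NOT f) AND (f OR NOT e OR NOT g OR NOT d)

a=false; b=false; c=false; d=true; e=false; f=true; g=false

Suppose g = false.
(NOT c) alone gives c = false.
Suppose d = true.
Suppose b = false.
Suppose e = false.
(f) alone gives f = true.
(NOT a) alone gives a = false.
This assignment satisfies each clause.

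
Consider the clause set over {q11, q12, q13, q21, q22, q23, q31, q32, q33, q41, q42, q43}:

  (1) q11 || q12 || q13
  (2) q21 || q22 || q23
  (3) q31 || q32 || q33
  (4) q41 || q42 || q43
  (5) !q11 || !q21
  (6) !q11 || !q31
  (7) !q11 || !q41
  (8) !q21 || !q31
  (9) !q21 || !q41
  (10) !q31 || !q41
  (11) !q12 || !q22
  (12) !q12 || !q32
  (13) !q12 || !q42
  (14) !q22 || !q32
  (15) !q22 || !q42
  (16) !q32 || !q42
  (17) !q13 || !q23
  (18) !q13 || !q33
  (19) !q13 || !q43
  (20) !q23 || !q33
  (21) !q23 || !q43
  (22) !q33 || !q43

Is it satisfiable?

Suppose q11 = false.
Suppose q12 = true.
The clause (!q22) is unit, so q22 = false.
The clause (!q32) is unit, so q32 = false.
The clause (!q42) is unit, so q42 = false.
Suppose q21 = true.
The clause (!q31) is unit, so q31 = false.
The clause (q33) is unit, so q33 = true.
The clause (!q41) is unit, so q41 = false.
The clause (q43) is unit, so q43 = true.
That conflicts with the unit clause (!q43).
So q21 must be the other value — set q21 = false.
The clause (q23) is unit, so q23 = true.
The clause (!q13) is unit, so q13 = false.
The clause (!q33) is unit, so q33 = false.
The clause (q31) is unit, so q31 = true.
The clause (!q41) is unit, so q41 = false.
The clause (q43) is unit, so q43 = true.
That conflicts with the unit clause (!q43).
Either choice for q21 ends in contradiction.
So q12 must be the other value — set q12 = false.
The clause (q13) is unit, so q13 = true.
The clause (!q23) is unit, so q23 = false.
The clause (!q33) is unit, so q33 = false.
The clause (!q43) is unit, so q43 = false.
Suppose q21 = true.
The clause (!q31) is unit, so q31 = false.
The clause (q32) is unit, so q32 = true.
The clause (!q41) is unit, so q41 = false.
The clause (q42) is unit, so q42 = true.
That conflicts with the unit clause (!q42).
So q21 must be the other value — set q21 = false.
The clause (q22) is unit, so q22 = true.
The clause (!q32) is unit, so q32 = false.
The clause (q31) is unit, so q31 = true.
The clause (!q41) is unit, so q41 = false.
The clause (q42) is unit, so q42 = true.
That conflicts with the unit clause (!q42).
Either choice for q21 ends in contradiction.
Either choice for q12 ends in contradiction.
So q11 must be the other value — set q11 = true.
The clause (!q21) is unit, so q21 = false.
The clause (!q31) is unit, so q31 = false.
The clause (!q41) is unit, so q41 = false.
Suppose q22 = true.
The clause (!q12) is unit, so q12 = false.
The clause (!q32) is unit, so q32 = false.
The clause (q33) is unit, so q33 = true.
The clause (!q42) is unit, so q42 = false.
The clause (q43) is unit, so q43 = true.
That conflicts with the unit clause (!q43).
So q22 must be the other value — set q22 = false.
The clause (q23) is unit, so q23 = true.
The clause (!q13) is unit, so q13 = false.
The clause (!q33) is unit, so q33 = false.
The clause (q32) is unit, so q32 = true.
The clause (!q12) is unit, so q12 = false.
The clause (!q42) is unit, so q42 = false.
The clause (q43) is unit, so q43 = true.
That conflicts with the unit clause (!q43).
Either choice for q22 ends in contradiction.
Either choice for q11 ends in contradiction.
No assignment satisfies every clause.

No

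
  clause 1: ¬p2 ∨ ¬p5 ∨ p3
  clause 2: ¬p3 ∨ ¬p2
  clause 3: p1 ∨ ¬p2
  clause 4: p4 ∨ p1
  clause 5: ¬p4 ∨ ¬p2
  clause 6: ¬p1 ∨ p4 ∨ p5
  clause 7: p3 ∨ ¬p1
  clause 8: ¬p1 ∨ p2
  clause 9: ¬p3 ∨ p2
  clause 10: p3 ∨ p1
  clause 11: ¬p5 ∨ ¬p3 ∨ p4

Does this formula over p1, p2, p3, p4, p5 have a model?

Suppose p3 = False.
(¬p1) alone gives p1 = False.
But (p1) is also a unit clause — contradiction.
That branch fails; take p3 = True instead.
(¬p2) alone gives p2 = False.
But (p2) is also a unit clause — contradiction.
Either choice for p3 ends in contradiction.
No assignment satisfies every clause.

No, unsatisfiable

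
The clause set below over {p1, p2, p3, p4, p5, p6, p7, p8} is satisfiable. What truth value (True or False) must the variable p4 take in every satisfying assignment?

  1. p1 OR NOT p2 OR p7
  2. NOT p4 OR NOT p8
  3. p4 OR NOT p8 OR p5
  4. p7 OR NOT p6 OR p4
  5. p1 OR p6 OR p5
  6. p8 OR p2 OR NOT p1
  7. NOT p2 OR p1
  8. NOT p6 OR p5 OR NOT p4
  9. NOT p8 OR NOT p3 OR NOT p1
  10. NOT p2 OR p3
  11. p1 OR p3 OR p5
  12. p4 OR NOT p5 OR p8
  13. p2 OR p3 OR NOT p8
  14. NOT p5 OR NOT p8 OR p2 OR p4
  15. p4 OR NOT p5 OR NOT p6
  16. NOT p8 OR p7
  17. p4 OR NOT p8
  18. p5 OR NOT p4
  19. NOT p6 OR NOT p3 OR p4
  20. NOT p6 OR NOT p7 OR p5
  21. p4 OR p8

Suppose p4 = false.
Unit clause (NOT p8) forces p8 = false.
But (p8) is also a unit clause — contradiction.
So every satisfying assignment has p4 = True.

True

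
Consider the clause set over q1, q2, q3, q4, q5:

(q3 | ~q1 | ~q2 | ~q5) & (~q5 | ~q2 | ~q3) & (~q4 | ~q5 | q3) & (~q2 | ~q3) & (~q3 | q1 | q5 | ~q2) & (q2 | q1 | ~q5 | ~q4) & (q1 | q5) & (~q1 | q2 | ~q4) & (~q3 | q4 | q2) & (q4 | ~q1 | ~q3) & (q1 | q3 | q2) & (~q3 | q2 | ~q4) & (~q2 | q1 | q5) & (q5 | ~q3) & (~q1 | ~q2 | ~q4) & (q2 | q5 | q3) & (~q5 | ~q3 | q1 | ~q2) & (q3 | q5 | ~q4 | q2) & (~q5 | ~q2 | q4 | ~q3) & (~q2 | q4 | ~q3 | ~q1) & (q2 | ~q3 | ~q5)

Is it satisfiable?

Yes

Case q2 = 0:
Case q1 = 1:
From the singleton clause (~q4), q4 = 0.
From the singleton clause (~q3), q3 = 0.
From the singleton clause (q5), q5 = 1.
All clauses are satisfied.
A satisfying assignment: q1: 1, q2: 0, q3: 0, q4: 0, q5: 1.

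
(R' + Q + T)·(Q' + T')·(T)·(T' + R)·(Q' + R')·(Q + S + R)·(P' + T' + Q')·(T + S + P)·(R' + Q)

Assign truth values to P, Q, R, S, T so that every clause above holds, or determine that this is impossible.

UNSATISFIABLE

Unit clause (T) forces T = 1.
Unit clause (Q') forces Q = 0.
Unit clause (R) forces R = 1.
But (R') is also a unit clause — contradiction.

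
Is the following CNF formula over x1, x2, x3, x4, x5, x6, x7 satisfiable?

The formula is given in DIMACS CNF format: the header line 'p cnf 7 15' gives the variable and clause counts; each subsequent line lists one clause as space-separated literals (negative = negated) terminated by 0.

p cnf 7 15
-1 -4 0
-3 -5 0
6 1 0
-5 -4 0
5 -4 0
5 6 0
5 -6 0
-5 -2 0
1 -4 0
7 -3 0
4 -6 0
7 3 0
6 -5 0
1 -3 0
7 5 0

No, unsatisfiable

Branch on x1: set x1 = False.
The clause (x6) is unit, so x6 = True.
The clause (x5) is unit, so x5 = True.
The clause (¬x3) is unit, so x3 = False.
The clause (¬x4) is unit, so x4 = False.
That conflicts with the unit clause (x4).
That branch fails; take x1 = True instead.
The clause (¬x4) is unit, so x4 = False.
The clause (¬x6) is unit, so x6 = False.
The clause (x5) is unit, so x5 = True.
That conflicts with the unit clause (¬x5).
Neither x1 = True nor x1 = False works.
No assignment satisfies every clause.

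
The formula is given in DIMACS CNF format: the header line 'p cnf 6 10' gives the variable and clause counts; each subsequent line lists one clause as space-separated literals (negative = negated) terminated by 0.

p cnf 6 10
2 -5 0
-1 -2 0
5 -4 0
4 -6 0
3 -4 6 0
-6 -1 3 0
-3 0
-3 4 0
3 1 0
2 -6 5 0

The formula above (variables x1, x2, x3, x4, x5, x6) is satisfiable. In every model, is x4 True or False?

Suppose x4 = True.
Unit clause (x5) forces x5 = True.
Unit clause (x2) forces x2 = True.
Unit clause (¬x1) forces x1 = False.
Unit clause (¬x3) forces x3 = False.
But (x3) is also a unit clause — contradiction.
So every satisfying assignment has x4 = False.

False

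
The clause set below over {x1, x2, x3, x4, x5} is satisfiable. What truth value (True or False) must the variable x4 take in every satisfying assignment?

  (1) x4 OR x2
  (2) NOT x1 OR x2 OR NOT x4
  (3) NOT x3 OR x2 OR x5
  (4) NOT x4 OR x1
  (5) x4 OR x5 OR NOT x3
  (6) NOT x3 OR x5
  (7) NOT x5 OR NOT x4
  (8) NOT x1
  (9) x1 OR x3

Suppose x4 = true.
Unit clause (x1) forces x1 = true.
But (NOT x1) is also a unit clause — contradiction.
So every satisfying assignment has x4 = False.

False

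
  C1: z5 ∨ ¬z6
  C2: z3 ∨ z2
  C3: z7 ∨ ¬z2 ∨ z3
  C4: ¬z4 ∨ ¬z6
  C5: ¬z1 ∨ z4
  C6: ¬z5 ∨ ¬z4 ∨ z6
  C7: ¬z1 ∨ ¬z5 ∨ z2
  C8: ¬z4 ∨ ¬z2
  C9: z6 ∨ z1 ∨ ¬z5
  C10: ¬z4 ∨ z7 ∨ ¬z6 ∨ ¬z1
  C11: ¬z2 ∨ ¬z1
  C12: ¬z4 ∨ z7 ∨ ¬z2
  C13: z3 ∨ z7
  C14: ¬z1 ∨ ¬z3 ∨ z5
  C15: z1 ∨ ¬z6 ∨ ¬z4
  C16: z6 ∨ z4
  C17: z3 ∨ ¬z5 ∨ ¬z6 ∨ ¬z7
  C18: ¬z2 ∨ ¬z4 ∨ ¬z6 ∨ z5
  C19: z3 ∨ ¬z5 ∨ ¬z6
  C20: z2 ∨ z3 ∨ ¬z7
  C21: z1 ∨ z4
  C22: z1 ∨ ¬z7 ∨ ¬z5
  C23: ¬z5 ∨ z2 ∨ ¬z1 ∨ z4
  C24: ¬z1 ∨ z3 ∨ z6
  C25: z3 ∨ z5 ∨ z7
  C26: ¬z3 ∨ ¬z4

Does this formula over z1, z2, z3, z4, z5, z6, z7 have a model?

Case z5 = True:
Case z3 = True:
(¬z4) alone gives z4 = False.
(¬z1) alone gives z1 = False.
Now (z1) is unsatisfied and unit — conflict.
So z3 must be the other value — set z3 = False.
(z2) alone gives z2 = True.
(z7) alone gives z7 = True.
(¬z4) alone gives z4 = False.
(¬z1) alone gives z1 = False.
Now (z1) is unsatisfied and unit — conflict.
Both values of z3 lead to a conflict.
So z5 must be the other value — set z5 = False.
(¬z6) alone gives z6 = False.
(z4) alone gives z4 = True.
(¬z2) alone gives z2 = False.
(z3) alone gives z3 = True.
Now (¬z3) is unsatisfied and unit — conflict.
Both values of z5 lead to a conflict.
No assignment satisfies every clause.

No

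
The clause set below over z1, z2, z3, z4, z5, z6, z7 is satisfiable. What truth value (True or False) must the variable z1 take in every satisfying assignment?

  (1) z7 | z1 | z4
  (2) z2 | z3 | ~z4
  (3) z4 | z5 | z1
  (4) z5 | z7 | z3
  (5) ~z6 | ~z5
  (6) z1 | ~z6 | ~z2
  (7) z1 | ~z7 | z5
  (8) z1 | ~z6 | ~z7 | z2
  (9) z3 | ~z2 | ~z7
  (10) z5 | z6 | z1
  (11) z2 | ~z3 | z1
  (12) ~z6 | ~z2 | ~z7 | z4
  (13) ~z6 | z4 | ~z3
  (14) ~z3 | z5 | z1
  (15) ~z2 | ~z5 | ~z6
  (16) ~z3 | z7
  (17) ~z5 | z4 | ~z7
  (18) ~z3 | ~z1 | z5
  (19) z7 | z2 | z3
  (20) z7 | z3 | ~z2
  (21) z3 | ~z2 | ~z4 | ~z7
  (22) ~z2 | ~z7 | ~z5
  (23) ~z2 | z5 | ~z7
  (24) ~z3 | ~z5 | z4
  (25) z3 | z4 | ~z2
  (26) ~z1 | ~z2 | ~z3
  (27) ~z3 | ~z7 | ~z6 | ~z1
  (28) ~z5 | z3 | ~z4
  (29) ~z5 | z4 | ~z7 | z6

Suppose z1 = 0.
Case z7 = 1:
From the singleton clause (z5), z5 = 1.
From the singleton clause (~z6), z6 = 0.
From the singleton clause (z4), z4 = 1.
From the singleton clause (~z2), z2 = 0.
From the singleton clause (z3), z3 = 1.
Now (~z3) is unsatisfied and unit — conflict.
Backtrack on z7: now try z7 = 0.
From the singleton clause (z4), z4 = 1.
From the singleton clause (~z3), z3 = 0.
From the singleton clause (z2), z2 = 1.
Now (~z2) is unsatisfied and unit — conflict.
Either choice for z7 ends in contradiction.
So every satisfying assignment has z1 = True.

True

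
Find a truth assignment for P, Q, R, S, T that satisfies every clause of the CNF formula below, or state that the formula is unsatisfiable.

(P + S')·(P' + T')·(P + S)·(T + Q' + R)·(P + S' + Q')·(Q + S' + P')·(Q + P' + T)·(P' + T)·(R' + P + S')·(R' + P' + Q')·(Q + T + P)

Suppose P = 1.
The clause (T') is unit, so T = 0.
But (T) is also a unit clause — contradiction.
Undo P and try P = 0.
The clause (S') is unit, so S = 0.
But (S) is also a unit clause — contradiction.
Neither P = 1 nor P = 0 works.

UNSATISFIABLE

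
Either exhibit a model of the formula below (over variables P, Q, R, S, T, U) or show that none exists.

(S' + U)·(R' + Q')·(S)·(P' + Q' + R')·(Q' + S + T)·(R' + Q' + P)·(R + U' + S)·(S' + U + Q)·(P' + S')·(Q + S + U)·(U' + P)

From the singleton clause (S), S = 1.
From the singleton clause (U), U = 1.
From the singleton clause (P'), P = 0.
But (P) is also a unit clause — contradiction.

UNSATISFIABLE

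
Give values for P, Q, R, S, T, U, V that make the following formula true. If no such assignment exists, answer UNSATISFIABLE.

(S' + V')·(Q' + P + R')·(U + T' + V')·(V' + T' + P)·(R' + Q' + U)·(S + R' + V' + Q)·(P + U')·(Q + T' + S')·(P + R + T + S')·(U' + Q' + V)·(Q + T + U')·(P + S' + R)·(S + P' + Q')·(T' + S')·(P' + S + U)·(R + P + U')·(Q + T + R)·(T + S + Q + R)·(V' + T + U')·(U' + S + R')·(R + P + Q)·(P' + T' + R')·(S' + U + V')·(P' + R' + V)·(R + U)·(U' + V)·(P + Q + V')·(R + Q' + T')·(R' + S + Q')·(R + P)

P: 1,  Q: 0,  R: 0,  S: 0,  T: 1,  U: 1,  V: 1

Case S = 0:
Case P = 1:
Unit clause (Q') forces Q = 0.
Unit clause (U) forces U = 1.
Unit clause (T) forces T = 1.
Unit clause (R') forces R = 0.
Unit clause (V) forces V = 1.
All clauses are satisfied.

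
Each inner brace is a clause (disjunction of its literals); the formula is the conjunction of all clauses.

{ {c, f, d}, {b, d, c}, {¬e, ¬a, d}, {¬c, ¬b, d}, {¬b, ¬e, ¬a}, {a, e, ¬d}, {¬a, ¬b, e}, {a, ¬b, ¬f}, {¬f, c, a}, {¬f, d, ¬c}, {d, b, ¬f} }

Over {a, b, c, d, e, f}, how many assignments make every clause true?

There are 2^6 = 64 truth assignments over (a, b, c, d, e, f).
Split on b. With b = True, the clauses containing b are satisfied and ¬b drops from the rest; 2 of the 2^5 = 32 assignments to the other variables satisfy what remains.
With b = False, by the same count on the reduced clause set, 14 assignments work.
Total: 2 + 14 = 16.

16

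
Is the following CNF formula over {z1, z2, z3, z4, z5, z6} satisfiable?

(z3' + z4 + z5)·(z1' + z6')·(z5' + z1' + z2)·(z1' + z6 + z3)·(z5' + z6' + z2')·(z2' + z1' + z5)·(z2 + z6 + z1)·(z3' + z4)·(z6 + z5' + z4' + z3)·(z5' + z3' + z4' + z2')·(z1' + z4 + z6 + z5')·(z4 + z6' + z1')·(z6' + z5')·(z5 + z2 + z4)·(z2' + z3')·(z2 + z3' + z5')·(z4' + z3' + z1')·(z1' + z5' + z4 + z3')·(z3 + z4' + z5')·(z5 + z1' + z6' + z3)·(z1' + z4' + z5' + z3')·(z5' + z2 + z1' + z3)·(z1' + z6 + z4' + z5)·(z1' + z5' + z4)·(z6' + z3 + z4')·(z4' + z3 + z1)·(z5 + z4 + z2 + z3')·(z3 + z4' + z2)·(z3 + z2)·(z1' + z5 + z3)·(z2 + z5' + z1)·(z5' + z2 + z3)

Suppose z1 = 0.
Suppose z2 = 1.
Unit clause (z3') forces z3 = 0.
Unit clause (z4') forces z4 = 0.
Suppose z5 = 0.
Every clause is now satisfied; z6 is unconstrained.
A satisfying assignment: z1 ↦ 0, z2 ↦ 1, z3 ↦ 0, z4 ↦ 0, z5 ↦ 0, z6 ↦ 1.

Satisfiable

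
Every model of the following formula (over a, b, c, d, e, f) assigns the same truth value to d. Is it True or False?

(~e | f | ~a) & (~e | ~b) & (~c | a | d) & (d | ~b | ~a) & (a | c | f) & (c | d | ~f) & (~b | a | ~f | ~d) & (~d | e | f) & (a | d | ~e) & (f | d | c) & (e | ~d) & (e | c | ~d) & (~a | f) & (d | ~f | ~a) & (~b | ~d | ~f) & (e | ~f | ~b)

Suppose d = 0.
Try e = 0.
Try c = 0.
Unit clause (~f) forces f = 0.
That conflicts with the unit clause (f).
Backtrack on c: now try c = 1.
Unit clause (a) forces a = 1.
Unit clause (~b) forces b = 0.
Unit clause (f) forces f = 1.
That conflicts with the unit clause (~f).
Either choice for c ends in contradiction.
Backtrack on e: now try e = 1.
Unit clause (~b) forces b = 0.
Unit clause (a) forces a = 1.
Unit clause (f) forces f = 1.
That conflicts with the unit clause (~f).
Either choice for e ends in contradiction.
So every satisfying assignment has d = True.

True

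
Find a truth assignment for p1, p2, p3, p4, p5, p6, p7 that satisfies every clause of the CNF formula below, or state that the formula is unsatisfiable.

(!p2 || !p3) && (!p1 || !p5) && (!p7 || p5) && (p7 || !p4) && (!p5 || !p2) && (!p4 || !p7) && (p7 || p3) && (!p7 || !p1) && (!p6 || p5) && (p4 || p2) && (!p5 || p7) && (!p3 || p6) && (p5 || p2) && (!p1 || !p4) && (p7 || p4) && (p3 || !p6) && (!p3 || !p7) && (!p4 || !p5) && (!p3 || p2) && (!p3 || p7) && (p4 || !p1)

Suppose p2 = false.
The clause (p4) is unit, so p4 = true.
The clause (p7) is unit, so p7 = true.
That conflicts with the unit clause (!p7).
Backtrack on p2: now try p2 = true.
The clause (!p3) is unit, so p3 = false.
The clause (!p5) is unit, so p5 = false.
The clause (!p7) is unit, so p7 = false.
That conflicts with the unit clause (p7).
Either choice for p2 ends in contradiction.

UNSATISFIABLE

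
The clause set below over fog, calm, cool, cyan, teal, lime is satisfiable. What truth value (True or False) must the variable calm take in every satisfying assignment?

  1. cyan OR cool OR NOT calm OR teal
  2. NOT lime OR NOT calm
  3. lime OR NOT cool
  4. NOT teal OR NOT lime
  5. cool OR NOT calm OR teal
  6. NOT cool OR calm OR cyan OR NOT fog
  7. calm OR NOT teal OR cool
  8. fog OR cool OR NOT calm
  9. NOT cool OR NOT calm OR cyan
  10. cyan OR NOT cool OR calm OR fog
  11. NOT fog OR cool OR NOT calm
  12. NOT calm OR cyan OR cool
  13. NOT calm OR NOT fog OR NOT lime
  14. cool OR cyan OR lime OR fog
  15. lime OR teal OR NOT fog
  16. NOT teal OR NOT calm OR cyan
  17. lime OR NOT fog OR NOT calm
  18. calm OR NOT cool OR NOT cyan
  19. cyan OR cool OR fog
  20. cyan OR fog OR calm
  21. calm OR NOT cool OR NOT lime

Suppose calm = true.
Unit clause (NOT lime) forces lime = false.
Unit clause (NOT cool) forces cool = false.
Unit clause (teal) forces teal = true.
Unit clause (fog) forces fog = true.
That conflicts with the unit clause (NOT fog).
So every satisfying assignment has calm = False.

False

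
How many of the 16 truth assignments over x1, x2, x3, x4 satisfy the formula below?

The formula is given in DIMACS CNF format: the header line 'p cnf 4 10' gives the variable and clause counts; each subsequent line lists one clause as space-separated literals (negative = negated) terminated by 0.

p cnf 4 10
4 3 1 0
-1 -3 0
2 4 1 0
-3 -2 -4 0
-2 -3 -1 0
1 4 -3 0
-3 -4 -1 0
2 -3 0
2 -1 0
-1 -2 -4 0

There are 2^4 = 16 truth assignments over (x1, x2, x3, x4).
Check each against the 10 clauses (columns in the order x1, x2, x3, x4):
  F F F F  ✗ fails (x4 ∨ x3 ∨ x1)
  F F F T  ✓ satisfies all
  F F T F  ✗ fails (x2 ∨ x4 ∨ x1)
  F F T T  ✗ fails (x2 ∨ ¬x3)
  F T F F  ✗ fails (x4 ∨ x3 ∨ x1)
  F T F T  ✓ satisfies all
  F T T F  ✗ fails (x1 ∨ x4 ∨ ¬x3)
  F T T T  ✗ fails (¬x3 ∨ ¬x2 ∨ ¬x4)
  T F F F  ✗ fails (x2 ∨ ¬x1)
  T F F T  ✗ fails (x2 ∨ ¬x1)
  T F T F  ✗ fails (¬x1 ∨ ¬x3)
  T F T T  ✗ fails (¬x1 ∨ ¬x3)
  T T F F  ✓ satisfies all
  T T F T  ✗ fails (¬x1 ∨ ¬x2 ∨ ¬x4)
  T T T F  ✗ fails (¬x1 ∨ ¬x3)
  T T T T  ✗ fails (¬x1 ∨ ¬x3)
3 of the 16 rows are models.

3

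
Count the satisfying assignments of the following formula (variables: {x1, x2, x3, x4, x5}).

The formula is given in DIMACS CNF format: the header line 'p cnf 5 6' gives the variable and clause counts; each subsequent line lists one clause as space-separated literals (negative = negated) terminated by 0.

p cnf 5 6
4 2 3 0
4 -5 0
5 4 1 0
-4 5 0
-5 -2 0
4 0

There are 2^5 = 32 truth assignments over (x1, x2, x3, x4, x5).
Split on x5. With x5 = True, the clauses containing x5 are satisfied and ¬x5 drops from the rest; 4 of the 2^4 = 16 assignments to the other variables satisfy what remains.
With x5 = False, by the same count on the reduced clause set, 0 assignments work.
(One model: x1=F, x2=F, x3=F, x4=T, x5=T.)
Total: 4 + 0 = 4.

4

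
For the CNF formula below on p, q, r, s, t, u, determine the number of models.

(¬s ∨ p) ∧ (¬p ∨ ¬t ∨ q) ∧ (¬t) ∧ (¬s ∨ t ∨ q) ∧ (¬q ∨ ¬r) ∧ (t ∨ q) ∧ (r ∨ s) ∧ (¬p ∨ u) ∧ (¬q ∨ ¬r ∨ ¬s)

There are 2^6 = 64 truth assignments over (p, q, r, s, t, u).
Split on p. With p = True, the clauses containing p are satisfied and ¬p drops from the rest; 1 of the 2^5 = 32 assignments to the other variables satisfy what remains.
With p = False, by the same count on the reduced clause set, 0 assignments work.
(One model: p=T, q=T, r=F, s=T, t=F, u=T.)
Total: 1 + 0 = 1.

1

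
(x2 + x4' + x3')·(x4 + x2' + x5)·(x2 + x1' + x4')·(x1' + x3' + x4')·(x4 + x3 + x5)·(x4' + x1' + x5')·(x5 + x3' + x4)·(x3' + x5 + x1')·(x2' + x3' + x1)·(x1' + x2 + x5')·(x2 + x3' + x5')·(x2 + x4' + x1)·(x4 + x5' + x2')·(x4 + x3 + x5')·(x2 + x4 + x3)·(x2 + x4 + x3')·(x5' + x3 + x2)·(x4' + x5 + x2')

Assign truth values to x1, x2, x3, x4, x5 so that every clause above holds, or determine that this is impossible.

x1 ↦ 0, x2 ↦ 1, x3 ↦ 0, x4 ↦ 1, x5 ↦ 1

Suppose x2 = 1.
Suppose x4 = 1.
Unit clause (x5) forces x5 = 1.
Unit clause (x1') forces x1 = 0.
Unit clause (x3') forces x3 = 0.
Every clause now holds.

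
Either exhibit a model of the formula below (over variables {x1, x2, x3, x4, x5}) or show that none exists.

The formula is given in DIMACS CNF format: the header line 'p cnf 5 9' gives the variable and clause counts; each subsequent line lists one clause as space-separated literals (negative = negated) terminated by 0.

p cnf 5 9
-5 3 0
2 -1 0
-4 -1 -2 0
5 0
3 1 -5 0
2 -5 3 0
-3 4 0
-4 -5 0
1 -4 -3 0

The clause (x5) is unit, so x5 = True.
The clause (x3) is unit, so x3 = True.
The clause (x4) is unit, so x4 = True.
Now (¬x4) is unsatisfied and unit — conflict.

UNSATISFIABLE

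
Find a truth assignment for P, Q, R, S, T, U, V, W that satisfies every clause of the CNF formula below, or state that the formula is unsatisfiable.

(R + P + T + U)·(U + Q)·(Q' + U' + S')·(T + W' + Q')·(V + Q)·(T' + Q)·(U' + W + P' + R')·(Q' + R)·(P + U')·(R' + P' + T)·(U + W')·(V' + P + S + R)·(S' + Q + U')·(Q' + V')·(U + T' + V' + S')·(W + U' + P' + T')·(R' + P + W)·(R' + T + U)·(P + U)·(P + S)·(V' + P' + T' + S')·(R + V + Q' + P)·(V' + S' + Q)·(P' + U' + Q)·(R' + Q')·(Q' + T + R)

Try U = 1.
From the singleton clause (P), P = 1.
From the singleton clause (Q), Q = 1.
From the singleton clause (S'), S = 0.
From the singleton clause (R), R = 1.
But (R') is also a unit clause — contradiction.
Undo U and try U = 0.
From the singleton clause (Q), Q = 1.
From the singleton clause (R), R = 1.
But (R') is also a unit clause — contradiction.
Both values of U lead to a conflict.

UNSATISFIABLE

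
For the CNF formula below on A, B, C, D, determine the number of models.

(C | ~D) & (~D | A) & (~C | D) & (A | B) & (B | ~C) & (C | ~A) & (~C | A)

There are 2^4 = 16 truth assignments over (A, B, C, D).
Check each against the 7 clauses (columns in the order A, B, C, D):
  F F F F  ✗ fails (A | B)
  F F F T  ✗ fails (C | ~D)
  F F T F  ✗ fails (~C | D)
  F F T T  ✗ fails (~D | A)
  F T F F  ✓ satisfies all
  F T F T  ✗ fails (C | ~D)
  F T T F  ✗ fails (~C | D)
  F T T T  ✗ fails (~D | A)
  T F F F  ✗ fails (C | ~A)
  T F F T  ✗ fails (C | ~D)
  T F T F  ✗ fails (~C | D)
  T F T T  ✗ fails (B | ~C)
  T T F F  ✗ fails (C | ~A)
  T T F T  ✗ fails (C | ~D)
  T T T F  ✗ fails (~C | D)
  T T T T  ✓ satisfies all
2 of the 16 rows are models.

2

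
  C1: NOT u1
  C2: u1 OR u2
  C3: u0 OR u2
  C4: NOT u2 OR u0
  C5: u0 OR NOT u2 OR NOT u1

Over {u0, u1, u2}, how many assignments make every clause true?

There are 2^3 = 8 truth assignments over (u0, u1, u2).
Check each against the 5 clauses (columns in the order u0, u1, u2):
  F F F  ✗ fails (u1 OR u2)
  F F T  ✗ fails (NOT u2 OR u0)
  F T F  ✗ fails (NOT u1)
  F T T  ✗ fails (NOT u1)
  T F F  ✗ fails (u1 OR u2)
  T F T  ✓ satisfies all
  T T F  ✗ fails (NOT u1)
  T T T  ✗ fails (NOT u1)
1 of the 8 rows is a model.

1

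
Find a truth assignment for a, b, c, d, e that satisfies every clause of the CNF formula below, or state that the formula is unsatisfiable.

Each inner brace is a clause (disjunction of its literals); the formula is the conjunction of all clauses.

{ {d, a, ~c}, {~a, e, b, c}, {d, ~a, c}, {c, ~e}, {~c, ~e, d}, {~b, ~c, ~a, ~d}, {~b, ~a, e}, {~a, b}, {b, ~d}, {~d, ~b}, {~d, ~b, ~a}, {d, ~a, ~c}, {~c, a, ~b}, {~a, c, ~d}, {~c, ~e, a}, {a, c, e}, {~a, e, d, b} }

Try c = 1.
Try d = 1.
(b) alone gives b = 1.
That conflicts with the unit clause (~b).
So d must be the other value — set d = 0.
(a) alone gives a = 1.
That conflicts with the unit clause (~a).
Either choice for d ends in contradiction.
So c must be the other value — set c = 0.
(~e) alone gives e = 0.
(a) alone gives a = 1.
(b) alone gives b = 1.
That conflicts with the unit clause (~b).
Either choice for c ends in contradiction.

UNSATISFIABLE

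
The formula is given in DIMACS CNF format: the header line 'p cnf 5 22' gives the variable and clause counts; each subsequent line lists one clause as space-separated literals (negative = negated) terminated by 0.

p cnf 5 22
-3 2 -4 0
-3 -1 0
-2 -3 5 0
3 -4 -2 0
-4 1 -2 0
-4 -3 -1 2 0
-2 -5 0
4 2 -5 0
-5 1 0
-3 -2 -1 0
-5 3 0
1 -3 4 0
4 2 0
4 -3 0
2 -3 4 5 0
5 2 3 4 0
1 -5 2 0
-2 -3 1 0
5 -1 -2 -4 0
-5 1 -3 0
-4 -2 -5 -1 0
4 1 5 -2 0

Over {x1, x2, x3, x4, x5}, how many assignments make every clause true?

There are 2^5 = 32 truth assignments over (x1, x2, x3, x4, x5).
Split on x5. With x5 = True, the clauses containing x5 are satisfied and ¬x5 drops from the rest; 0 of the 2^4 = 16 assignments to the other variables satisfy what remains.
With x5 = False, by the same count on the reduced clause set, 3 assignments work.
(One model: x1=F, x2=F, x3=F, x4=T, x5=F.)
Total: 0 + 3 = 3.

3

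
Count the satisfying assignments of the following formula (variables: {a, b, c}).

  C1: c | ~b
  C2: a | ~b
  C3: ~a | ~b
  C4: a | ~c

There are 2^3 = 8 truth assignments over (a, b, c).
Check each against the 4 clauses (columns in the order a, b, c):
  F F F  ✓ satisfies all
  F F T  ✗ fails (a | ~c)
  F T F  ✗ fails (c | ~b)
  F T T  ✗ fails (a | ~b)
  T F F  ✓ satisfies all
  T F T  ✓ satisfies all
  T T F  ✗ fails (c | ~b)
  T T T  ✗ fails (~a | ~b)
3 of the 8 rows are models.

3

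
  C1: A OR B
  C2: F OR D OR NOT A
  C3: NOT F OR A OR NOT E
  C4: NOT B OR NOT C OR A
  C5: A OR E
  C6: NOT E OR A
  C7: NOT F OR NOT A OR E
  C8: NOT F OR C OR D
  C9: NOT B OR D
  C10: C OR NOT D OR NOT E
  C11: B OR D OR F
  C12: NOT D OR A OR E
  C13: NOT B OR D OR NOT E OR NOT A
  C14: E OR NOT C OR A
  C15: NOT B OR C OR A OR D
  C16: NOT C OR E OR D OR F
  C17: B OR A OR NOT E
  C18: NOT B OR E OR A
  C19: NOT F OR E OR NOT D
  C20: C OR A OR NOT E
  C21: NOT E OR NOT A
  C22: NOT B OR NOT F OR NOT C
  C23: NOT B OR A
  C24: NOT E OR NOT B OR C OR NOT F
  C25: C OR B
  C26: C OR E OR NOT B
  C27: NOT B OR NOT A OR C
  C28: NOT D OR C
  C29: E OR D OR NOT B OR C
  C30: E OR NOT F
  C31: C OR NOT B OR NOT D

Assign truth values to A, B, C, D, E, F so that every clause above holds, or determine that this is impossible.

A=true,  B=false,  C=true,  D=true,  E=false,  F=false

Suppose A = true.
Unit clause (NOT E) forces E = false.
Unit clause (NOT F) forces F = false.
Unit clause (D) forces D = true.
Unit clause (C) forces C = true.
All clauses hold; B can take either value.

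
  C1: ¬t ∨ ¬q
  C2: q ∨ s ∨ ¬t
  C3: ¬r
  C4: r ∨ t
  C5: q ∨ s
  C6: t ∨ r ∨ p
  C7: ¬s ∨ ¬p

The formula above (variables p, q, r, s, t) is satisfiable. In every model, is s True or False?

Suppose s = False.
(¬r) alone gives r = False.
(t) alone gives t = True.
(¬q) alone gives q = False.
But (q) is also a unit clause — contradiction.
So every satisfying assignment has s = True.

True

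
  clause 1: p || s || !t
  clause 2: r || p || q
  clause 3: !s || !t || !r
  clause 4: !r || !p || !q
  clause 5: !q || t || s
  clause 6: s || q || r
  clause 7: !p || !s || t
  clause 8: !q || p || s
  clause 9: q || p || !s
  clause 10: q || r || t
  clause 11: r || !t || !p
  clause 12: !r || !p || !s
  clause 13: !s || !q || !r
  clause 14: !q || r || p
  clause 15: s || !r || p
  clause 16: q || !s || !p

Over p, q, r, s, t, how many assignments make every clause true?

There are 2^5 = 32 truth assignments over (p, q, r, s, t).
Split on p. With p = true, the clauses containing p are satisfied and !p drops from the rest; 2 of the 2^4 = 16 assignments to the other variables satisfy what remains.
With p = false, by the same count on the reduced clause set, 0 assignments work.
(One model: p=T, q=F, r=T, s=F, t=F.)
Total: 2 + 0 = 2.

2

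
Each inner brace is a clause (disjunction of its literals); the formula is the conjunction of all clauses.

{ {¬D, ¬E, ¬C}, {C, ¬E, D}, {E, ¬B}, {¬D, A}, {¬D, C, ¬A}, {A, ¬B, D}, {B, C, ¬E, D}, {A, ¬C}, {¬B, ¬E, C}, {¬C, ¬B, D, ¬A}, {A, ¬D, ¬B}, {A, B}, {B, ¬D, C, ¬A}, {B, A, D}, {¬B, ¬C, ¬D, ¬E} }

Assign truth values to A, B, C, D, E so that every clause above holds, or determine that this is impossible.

Branch on E: set E = True.
Branch on D: set D = False.
The clause (C) is unit, so C = True.
The clause (A) is unit, so A = True.
The clause (¬B) is unit, so B = False.
All clauses are satisfied.

A: True, B: False, C: True, D: False, E: True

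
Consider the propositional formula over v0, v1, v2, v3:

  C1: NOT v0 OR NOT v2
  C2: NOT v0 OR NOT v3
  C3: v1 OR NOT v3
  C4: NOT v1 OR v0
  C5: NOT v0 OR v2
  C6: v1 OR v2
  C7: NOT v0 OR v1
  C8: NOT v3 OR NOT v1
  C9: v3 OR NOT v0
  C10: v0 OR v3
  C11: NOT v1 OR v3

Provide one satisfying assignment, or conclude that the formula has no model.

Case v0 = false:
(NOT v1) alone gives v1 = false.
(NOT v3) alone gives v3 = false.
Now (v3) is unsatisfied and unit — conflict.
Undo v0 and try v0 = true.
(NOT v2) alone gives v2 = false.
Now (v2) is unsatisfied and unit — conflict.
Either choice for v0 ends in contradiction.

UNSATISFIABLE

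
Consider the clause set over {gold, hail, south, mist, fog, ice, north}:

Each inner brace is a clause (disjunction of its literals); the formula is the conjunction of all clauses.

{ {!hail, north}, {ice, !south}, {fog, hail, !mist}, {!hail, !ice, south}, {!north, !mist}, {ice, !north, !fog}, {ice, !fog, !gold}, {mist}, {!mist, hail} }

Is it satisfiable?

From the singleton clause (mist), mist = true.
From the singleton clause (!north), north = false.
From the singleton clause (!hail), hail = false.
Now (hail) is unsatisfied and unit — conflict.
No assignment satisfies every clause.

No, unsatisfiable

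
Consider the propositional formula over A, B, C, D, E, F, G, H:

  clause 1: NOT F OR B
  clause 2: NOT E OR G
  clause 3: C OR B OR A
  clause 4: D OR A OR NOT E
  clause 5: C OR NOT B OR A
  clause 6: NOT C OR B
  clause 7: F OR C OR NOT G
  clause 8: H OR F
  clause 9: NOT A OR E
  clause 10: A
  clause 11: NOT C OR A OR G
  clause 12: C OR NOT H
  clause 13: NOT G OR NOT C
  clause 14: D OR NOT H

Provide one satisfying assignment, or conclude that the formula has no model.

A ↦ true,  B ↦ true,  C ↦ false,  D ↦ true,  E ↦ true,  F ↦ true,  G ↦ true,  H ↦ false

Unit clause (A) forces A = true.
Unit clause (E) forces E = true.
Unit clause (G) forces G = true.
Unit clause (NOT C) forces C = false.
Unit clause (F) forces F = true.
Unit clause (B) forces B = true.
Unit clause (NOT H) forces H = false.
All clauses hold; D can take either value.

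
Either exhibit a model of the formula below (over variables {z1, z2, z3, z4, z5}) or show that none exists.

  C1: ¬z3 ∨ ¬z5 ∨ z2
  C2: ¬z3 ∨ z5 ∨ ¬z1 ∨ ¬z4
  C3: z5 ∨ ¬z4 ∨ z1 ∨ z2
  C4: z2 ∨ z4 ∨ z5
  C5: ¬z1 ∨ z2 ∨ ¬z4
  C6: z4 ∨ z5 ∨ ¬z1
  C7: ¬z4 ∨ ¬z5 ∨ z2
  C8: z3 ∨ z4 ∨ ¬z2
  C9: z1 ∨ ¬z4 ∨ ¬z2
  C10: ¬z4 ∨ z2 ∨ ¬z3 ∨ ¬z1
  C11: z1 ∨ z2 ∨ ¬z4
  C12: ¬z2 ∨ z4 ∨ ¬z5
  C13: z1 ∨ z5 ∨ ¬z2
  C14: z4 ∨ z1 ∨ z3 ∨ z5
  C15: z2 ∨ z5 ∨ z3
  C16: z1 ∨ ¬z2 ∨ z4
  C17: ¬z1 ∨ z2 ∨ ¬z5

Suppose z3 = True.
Suppose z5 = True.
The clause (z2) is unit, so z2 = True.
The clause (z4) is unit, so z4 = True.
The clause (z1) is unit, so z1 = True.
All clauses are satisfied.

z1: True; z2: True; z3: True; z4: True; z5: True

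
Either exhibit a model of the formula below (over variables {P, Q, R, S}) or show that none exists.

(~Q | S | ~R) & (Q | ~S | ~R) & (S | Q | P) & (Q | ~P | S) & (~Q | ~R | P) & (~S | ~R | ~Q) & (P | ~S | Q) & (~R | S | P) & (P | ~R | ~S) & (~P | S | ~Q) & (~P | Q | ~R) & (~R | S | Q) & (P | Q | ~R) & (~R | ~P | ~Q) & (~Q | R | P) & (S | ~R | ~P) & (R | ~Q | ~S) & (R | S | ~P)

P ↦ 1, Q ↦ 0, R ↦ 0, S ↦ 1

Suppose Q = 0.
Suppose S = 1.
Unit clause (~R) forces R = 0.
Unit clause (P) forces P = 1.
Every clause now holds.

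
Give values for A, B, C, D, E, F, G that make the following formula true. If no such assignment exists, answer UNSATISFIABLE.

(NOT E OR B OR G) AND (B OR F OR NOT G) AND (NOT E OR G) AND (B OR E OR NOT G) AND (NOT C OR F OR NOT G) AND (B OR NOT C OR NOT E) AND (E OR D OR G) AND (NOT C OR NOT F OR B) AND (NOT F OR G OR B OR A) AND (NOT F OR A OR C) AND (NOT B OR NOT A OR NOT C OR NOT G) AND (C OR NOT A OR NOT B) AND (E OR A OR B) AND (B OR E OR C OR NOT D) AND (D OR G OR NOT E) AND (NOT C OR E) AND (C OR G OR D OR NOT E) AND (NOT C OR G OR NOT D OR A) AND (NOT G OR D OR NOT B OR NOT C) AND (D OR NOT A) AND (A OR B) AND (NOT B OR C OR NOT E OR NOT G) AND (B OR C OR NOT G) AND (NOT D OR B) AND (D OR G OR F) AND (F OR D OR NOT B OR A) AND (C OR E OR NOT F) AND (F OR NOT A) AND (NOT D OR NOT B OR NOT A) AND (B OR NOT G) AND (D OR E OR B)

Try E = true.
Unit clause (G) forces G = true.
Unit clause (B) forces B = true.
Unit clause (C) forces C = true.
Unit clause (F) forces F = true.
Unit clause (NOT A) forces A = false.
Unit clause (D) forces D = true.
All clauses are satisfied.

A ↦ false; B ↦ true; C ↦ true; D ↦ true; E ↦ true; F ↦ true; G ↦ true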